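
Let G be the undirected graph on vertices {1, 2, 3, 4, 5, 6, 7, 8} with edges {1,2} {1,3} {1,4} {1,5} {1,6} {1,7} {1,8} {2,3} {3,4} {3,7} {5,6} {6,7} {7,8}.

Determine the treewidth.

A width-2 tree decomposition is:
Bags: B1 = {1, 3, 4}  B2 = {1, 3, 7}  B3 = {1, 2, 3}  B4 = {1, 6, 7}  B5 = {1, 7, 8}  B6 = {1, 5, 6}
Tree: B1–B2, B1–B3, B2–B4, B2–B5, B4–B6
Every bag has size at most 3, so the width is 3 − 1 = 2 and tw(G) ≤ 2. For the lower bound, the 3 vertices {1, 7, 8} are pairwise adjacent, and any tree decomposition puts a clique entirely inside one bag — forcing width ≥ 2. Therefore the treewidth is 2.

2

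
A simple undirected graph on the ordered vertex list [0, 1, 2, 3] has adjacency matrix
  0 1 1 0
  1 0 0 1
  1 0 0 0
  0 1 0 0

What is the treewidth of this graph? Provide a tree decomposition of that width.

Treewidth 1.
Bags: B1 = {1, 3}  B2 = {0, 1}  B3 = {0, 2}
Tree: B1–B2, B2–B3

Every bag has size at most 2, so the width is 2 − 1 = 1 and tw(G) ≤ 1. Since G has at least one edge (e.g. 3–1), it is not an edgeless graph, so tw(G) ≥ 1. Combining the bounds, tw(G) = 1.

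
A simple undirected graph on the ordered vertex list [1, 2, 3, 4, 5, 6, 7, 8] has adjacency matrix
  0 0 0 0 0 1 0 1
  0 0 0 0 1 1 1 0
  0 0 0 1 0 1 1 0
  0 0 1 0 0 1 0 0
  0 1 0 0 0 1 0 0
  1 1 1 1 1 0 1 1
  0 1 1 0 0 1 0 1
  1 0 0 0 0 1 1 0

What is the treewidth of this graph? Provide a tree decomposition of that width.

The largest bag has 3 vertices, giving width 2; this decomposition certifies tw(G) ≤ 2. For the lower bound, the 3 vertices {1, 6, 8} are pairwise adjacent, and any tree decomposition puts a clique entirely inside one bag — forcing width ≥ 2. The upper and lower bounds meet at 2, so that is the treewidth.

Treewidth 2.
One such decomposition:
Bags: B1 = {6, 7, 8}  B2 = {1, 6, 8}  B3 = {3, 6, 7}  B4 = {2, 6, 7}  B5 = {2, 5, 6}  B6 = {3, 4, 6}
Tree: B1–B2, B1–B3, B1–B4, B4–B5, B3–B6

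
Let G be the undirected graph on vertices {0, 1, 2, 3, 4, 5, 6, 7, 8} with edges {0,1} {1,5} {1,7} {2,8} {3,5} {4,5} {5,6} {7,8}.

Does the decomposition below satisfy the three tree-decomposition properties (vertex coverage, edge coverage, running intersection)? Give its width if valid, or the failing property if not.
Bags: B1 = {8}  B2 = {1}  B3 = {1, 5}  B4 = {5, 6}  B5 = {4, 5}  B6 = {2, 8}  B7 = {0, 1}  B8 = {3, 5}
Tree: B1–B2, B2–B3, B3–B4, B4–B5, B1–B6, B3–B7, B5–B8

A tree decomposition must satisfy three properties: every vertex lies in some bag; for every edge, both endpoints lie together in some bag; and for every vertex, the bags containing it form a connected subtree. Here vertex 7 appears in no bag, so the decomposition is invalid.

No — vertex 7 appears in no bag.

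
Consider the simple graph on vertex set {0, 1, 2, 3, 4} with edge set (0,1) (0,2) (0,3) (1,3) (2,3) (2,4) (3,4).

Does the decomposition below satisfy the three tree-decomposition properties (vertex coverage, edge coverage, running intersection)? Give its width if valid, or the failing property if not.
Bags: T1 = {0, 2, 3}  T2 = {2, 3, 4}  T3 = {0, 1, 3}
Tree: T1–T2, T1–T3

Yes; width 2.

Every vertex of G appears in some bag (union = {0, 1, 2, 3, 4}); every edge is covered by a bag; and for each vertex v the set of bags containing v is connected in the bag tree. The decomposition is therefore valid. The largest bag has 3 vertices, so the width is 2.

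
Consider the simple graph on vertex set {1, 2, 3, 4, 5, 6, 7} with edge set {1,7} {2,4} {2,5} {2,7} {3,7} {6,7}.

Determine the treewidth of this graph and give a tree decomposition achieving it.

Every bag has size at most 2, so the width is 2 − 1 = 1 and tw(G) ≤ 1. Any graph with an edge has treewidth ≥ 1, and G has the edge 2–7. Combining the bounds, tw(G) = 1.

Treewidth 1.
Bags: B1 = {2, 7}  B2 = {1, 7}  B3 = {2, 4}  B4 = {2, 5}  B5 = {6, 7}  B6 = {3, 7}
Tree: B1–B2, B1–B3, B1–B4, B1–B5, B5–B6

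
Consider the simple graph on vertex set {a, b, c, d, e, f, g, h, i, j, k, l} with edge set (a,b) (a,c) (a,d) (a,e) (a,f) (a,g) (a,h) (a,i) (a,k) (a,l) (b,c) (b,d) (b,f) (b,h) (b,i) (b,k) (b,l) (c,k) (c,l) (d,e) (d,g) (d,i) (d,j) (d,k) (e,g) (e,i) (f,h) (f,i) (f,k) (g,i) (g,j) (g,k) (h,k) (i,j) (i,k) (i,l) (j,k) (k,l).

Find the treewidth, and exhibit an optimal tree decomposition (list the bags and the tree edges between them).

Treewidth 4.
One optimal decomposition is:
Bags: B1 = {a, b, d, i, k}  B2 = {a, b, f, i, k}  B3 = {a, b, i, k, l}  B4 = {a, b, f, h, k}  B5 = {a, d, g, i, k}  B6 = {d, g, i, j, k}  B7 = {a, d, e, g, i}  B8 = {a, b, c, k, l}
Tree: B1–B2, B1–B3, B2–B4, B1–B5, B5–B6, B5–B7, B3–B8

The largest bag has 5 vertices, giving width 4; this decomposition certifies tw(G) ≤ 4. On the other hand G contains the 5-clique {a, d, e, g, i}. A clique must lie in a single bag of any decomposition, so no decomposition can have width below 4. Hence tw(G) = 4 exactly.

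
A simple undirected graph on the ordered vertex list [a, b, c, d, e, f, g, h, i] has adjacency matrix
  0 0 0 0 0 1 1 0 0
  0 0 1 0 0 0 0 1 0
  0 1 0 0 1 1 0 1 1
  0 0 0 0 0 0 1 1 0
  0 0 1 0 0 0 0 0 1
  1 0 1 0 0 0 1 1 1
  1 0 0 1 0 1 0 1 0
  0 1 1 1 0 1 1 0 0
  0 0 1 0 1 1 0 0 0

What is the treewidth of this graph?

A width-2 tree decomposition is:
Bags: B1 = {f, g, h}  B2 = {d, g, h}  B3 = {c, f, h}  B4 = {a, f, g}  B5 = {c, f, i}  B6 = {c, e, i}  B7 = {b, c, h}
Tree: B1–B2, B1–B3, B1–B4, B3–B5, B5–B6, B3–B7
Every bag has size at most 3, so the width is 3 − 1 = 2 and tw(G) ≤ 2. For the lower bound, the 3 vertices {d, g, h} are pairwise adjacent, and any tree decomposition puts a clique entirely inside one bag — forcing width ≥ 2. Hence tw(G) = 2 exactly.

2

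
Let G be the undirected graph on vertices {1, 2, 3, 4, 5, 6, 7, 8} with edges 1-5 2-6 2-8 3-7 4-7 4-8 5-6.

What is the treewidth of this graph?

1

A width-1 tree decomposition is:
Bags: B1 = {3, 7}  B2 = {4, 7}  B3 = {4, 8}  B4 = {2, 8}  B5 = {2, 6}  B6 = {5, 6}  B7 = {1, 5}
Tree: B1–B2, B2–B3, B3–B4, B4–B5, B5–B6, B6–B7
Each bag holds 2 vertices, so the decomposition has width 1, which upper-bounds the treewidth. Any graph with an edge has treewidth ≥ 1, and G has the edge 3–7. Therefore the treewidth is 1.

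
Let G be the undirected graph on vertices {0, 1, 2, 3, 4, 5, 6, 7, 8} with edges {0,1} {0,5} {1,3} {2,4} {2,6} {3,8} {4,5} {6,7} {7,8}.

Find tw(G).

A width-2 tree decomposition is:
Bags: B1 = {2, 6, 7}  B2 = {2, 7, 8}  B3 = {2, 3, 8}  B4 = {1, 2, 3}  B5 = {0, 1, 2}  B6 = {0, 2, 5}  B7 = {2, 4, 5}
Tree: B1–B2, B2–B3, B3–B4, B4–B5, B5–B6, B6–B7
Each bag holds 3 vertices, so the decomposition has width 2, which upper-bounds the treewidth. For the lower bound, G contains the cycle 2–6–7–8–3–1–0–5–4–2, so G is not a forest; only forests have treewidth ≤ 1, hence tw(G) ≥ 2. Combining the bounds, tw(G) = 2.

2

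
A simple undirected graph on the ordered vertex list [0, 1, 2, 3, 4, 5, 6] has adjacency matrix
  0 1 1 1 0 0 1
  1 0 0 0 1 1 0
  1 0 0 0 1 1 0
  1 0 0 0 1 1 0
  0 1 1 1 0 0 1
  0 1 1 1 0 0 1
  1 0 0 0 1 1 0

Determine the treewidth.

A width-3 tree decomposition is:
Bags: B1 = {0, 3, 4, 5}  B2 = {0, 1, 4, 5}  B3 = {0, 4, 5, 6}  B4 = {0, 2, 4, 5}
Tree: B1–B2, B2–B3, B3–B4
The largest bag has 4 vertices, giving width 3; this decomposition certifies tw(G) ≤ 3. For the lower bound: the 4 vertex sets {3,5}, {0,1}, {4}, {6} are disjoint, each induces a connected subgraph, and every pair is joined by at least one edge of G. Contracting each set to a single vertex therefore yields K_{4} as a minor, and since treewidth is minor-monotone, tw(G) ≥ tw(K_{4}) = 3. Hence tw(G) = 3 exactly.

3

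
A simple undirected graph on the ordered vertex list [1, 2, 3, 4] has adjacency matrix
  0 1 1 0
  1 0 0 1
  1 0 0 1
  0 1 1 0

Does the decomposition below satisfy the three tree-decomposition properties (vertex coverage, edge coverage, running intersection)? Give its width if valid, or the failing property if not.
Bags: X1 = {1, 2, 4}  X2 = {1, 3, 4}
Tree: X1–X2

Vertex coverage: the bags together contain {1, 2, 3, 4}, the full vertex set. Edge coverage: each edge of G has both endpoints in at least one bag. Running intersection: for every vertex, the bags containing it form a connected subtree. All three properties hold, so this is a valid tree decomposition of width max|bag| − 1 = 2, and hence tw(G) ≤ 2.

Yes; width 2.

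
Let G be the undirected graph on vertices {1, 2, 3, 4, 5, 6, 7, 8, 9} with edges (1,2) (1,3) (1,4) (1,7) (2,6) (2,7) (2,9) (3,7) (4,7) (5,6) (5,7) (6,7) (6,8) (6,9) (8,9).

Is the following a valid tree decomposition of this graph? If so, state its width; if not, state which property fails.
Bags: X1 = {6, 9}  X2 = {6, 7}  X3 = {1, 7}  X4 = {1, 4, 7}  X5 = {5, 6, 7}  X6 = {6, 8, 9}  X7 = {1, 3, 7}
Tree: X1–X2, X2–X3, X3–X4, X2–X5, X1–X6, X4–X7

A tree decomposition must satisfy three properties: every vertex lies in some bag; for every edge, both endpoints lie together in some bag; and for every vertex, the bags containing it form a connected subtree. Here vertex 2 appears in no bag, so the decomposition is invalid.

No — vertex 2 appears in no bag.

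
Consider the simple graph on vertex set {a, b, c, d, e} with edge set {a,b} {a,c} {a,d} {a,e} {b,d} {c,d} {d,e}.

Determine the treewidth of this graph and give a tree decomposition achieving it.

Treewidth 2.
One optimal decomposition is:
Bags: B1 = {a, c, d}  B2 = {a, b, d}  B3 = {a, d, e}
Tree: B1–B2, B1–B3

The largest bag has 3 vertices, giving width 2; this decomposition certifies tw(G) ≤ 2. For the lower bound, the 3 vertices {a, d, e} are pairwise adjacent, and any tree decomposition puts a clique entirely inside one bag — forcing width ≥ 2. Hence tw(G) = 2 exactly.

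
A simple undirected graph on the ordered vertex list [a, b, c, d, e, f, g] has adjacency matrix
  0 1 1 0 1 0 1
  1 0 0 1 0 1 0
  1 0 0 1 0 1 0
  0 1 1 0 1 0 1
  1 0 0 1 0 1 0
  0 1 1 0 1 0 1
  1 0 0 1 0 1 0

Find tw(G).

3

A width-3 tree decomposition is:
Bags: B1 = {a, d, e, f}  B2 = {a, d, f, g}  B3 = {a, b, d, f}  B4 = {a, c, d, f}
Tree: B1–B2, B2–B3, B3–B4
Every bag has size at most 4, so the width is 4 − 1 = 3 and tw(G) ≤ 3. For the lower bound: the 4 vertex sets {d,e}, {f,g}, {a}, {b} are disjoint, each induces a connected subgraph, and every pair is joined by at least one edge of G. Contracting each set to a single vertex therefore yields K_{4} as a minor, and since treewidth is minor-monotone, tw(G) ≥ tw(K_{4}) = 3. Therefore the treewidth is 3.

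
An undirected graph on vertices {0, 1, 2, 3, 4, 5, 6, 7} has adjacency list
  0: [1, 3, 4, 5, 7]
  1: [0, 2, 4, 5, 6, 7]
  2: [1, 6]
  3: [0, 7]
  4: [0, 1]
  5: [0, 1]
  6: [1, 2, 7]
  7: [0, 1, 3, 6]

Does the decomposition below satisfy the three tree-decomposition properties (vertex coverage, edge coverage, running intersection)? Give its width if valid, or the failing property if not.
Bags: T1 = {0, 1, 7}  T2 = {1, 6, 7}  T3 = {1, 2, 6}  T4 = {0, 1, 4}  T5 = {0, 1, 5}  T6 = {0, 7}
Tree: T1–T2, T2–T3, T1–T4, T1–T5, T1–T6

No — vertex 3 appears in no bag.

A tree decomposition must satisfy three properties: every vertex lies in some bag; for every edge, both endpoints lie together in some bag; and for every vertex, the bags containing it form a connected subtree. Here vertex 3 appears in no bag, so the decomposition is invalid.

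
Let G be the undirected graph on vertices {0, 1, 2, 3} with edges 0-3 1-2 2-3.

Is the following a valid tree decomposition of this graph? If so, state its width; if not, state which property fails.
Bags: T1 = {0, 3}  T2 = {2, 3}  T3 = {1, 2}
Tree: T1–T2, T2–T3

Checking the three conditions: (i) the bags cover all of {0, 1, 2, 3}; (ii) for each edge, some bag contains both endpoints; (iii) the bags containing any fixed vertex form a subtree. All hold, so the decomposition is valid with width 2 − 1 = 1.

Yes; width 1.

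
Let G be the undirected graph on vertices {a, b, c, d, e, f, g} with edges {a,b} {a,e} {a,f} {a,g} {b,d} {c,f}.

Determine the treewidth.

A width-1 tree decomposition is:
Bags: B1 = {a, b}  B2 = {a, g}  B3 = {a, f}  B4 = {c, f}  B5 = {a, e}  B6 = {b, d}
Tree: B1–B2, B1–B3, B3–B4, B2–B5, B1–B6
Every bag has size at most 2, so the width is 2 − 1 = 1 and tw(G) ≤ 1. Since G has at least one edge (e.g. a–b), it is not an edgeless graph, so tw(G) ≥ 1. The upper and lower bounds meet at 1, so that is the treewidth.

1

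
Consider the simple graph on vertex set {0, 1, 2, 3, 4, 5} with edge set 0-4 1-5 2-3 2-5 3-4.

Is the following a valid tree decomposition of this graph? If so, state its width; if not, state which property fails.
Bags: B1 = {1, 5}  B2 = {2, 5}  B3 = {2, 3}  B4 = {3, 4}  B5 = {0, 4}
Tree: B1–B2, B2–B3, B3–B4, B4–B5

Yes; width 1.

Every vertex of G appears in some bag (union = {0, 1, 2, 3, 4, 5}); every edge is covered by a bag; and for each vertex v the set of bags containing v is connected in the bag tree. The decomposition is therefore valid. The largest bag has 2 vertices, so the width is 1.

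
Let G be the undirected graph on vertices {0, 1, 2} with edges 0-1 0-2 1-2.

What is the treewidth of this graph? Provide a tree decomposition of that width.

With just one bag of size 3, the width is 3 − 1 = 2, so tw(G) ≤ 2. On the other hand G contains the 3-clique {0, 1, 2}. A clique must lie in a single bag of any decomposition, so no decomposition can have width below 2. Therefore the treewidth is 2.

Treewidth 2.
One such decomposition:
Bags: B1 = {0, 1, 2}
Tree: (single bag)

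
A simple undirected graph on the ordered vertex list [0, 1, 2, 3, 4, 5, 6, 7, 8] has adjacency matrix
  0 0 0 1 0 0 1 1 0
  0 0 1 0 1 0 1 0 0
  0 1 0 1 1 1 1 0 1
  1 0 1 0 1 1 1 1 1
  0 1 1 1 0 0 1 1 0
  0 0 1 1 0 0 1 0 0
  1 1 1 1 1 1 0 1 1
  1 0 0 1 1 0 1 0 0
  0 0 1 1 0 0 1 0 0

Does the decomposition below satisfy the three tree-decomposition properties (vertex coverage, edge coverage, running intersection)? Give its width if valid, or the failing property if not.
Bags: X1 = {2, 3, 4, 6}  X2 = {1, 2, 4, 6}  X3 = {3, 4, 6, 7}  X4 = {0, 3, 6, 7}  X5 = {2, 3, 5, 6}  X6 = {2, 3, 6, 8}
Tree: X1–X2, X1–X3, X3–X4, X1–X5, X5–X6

Checking the three conditions: (i) the bags cover all of {0, 1, 2, 3, 4, 5, 6, 7, 8}; (ii) for each edge, some bag contains both endpoints; (iii) the bags containing any fixed vertex form a subtree. All hold, so the decomposition is valid with width 4 − 1 = 3.

Yes; width 3.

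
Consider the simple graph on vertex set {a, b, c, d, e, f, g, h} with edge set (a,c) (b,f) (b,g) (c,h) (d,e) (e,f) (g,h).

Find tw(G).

A width-1 tree decomposition is:
Bags: B1 = {d, e}  B2 = {e, f}  B3 = {b, f}  B4 = {b, g}  B5 = {g, h}  B6 = {c, h}  B7 = {a, c}
Tree: B1–B2, B2–B3, B3–B4, B4–B5, B5–B6, B6–B7
Every bag has size at most 2, so the width is 2 − 1 = 1 and tw(G) ≤ 1. Since G has at least one edge (e.g. d–e), it is not an edgeless graph, so tw(G) ≥ 1. Therefore the treewidth is 1.

1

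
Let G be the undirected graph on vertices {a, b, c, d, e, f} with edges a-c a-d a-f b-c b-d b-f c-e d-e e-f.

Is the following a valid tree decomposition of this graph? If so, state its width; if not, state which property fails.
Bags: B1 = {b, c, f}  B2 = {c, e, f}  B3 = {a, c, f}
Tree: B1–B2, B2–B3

A tree decomposition must satisfy three properties: every vertex lies in some bag; for every edge, both endpoints lie together in some bag; and for every vertex, the bags containing it form a connected subtree. Here vertex d appears in no bag, so the decomposition is invalid.

No — vertex d appears in no bag.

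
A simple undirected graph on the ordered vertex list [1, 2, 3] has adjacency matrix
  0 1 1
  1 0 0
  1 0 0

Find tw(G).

A width-1 tree decomposition is:
Bags: B1 = {1, 3}  B2 = {1, 2}
Tree: B1–B2
Every bag has size at most 2, so the width is 2 − 1 = 1 and tw(G) ≤ 1. Since G has at least one edge (e.g. 1–3), it is not an edgeless graph, so tw(G) ≥ 1. The upper and lower bounds meet at 1, so that is the treewidth.

1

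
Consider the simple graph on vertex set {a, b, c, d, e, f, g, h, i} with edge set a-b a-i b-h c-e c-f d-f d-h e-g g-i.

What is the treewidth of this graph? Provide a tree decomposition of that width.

Each bag holds 3 vertices, so the decomposition has width 2, which upper-bounds the treewidth. For the lower bound, G contains the cycle a–b–h–d–f–c–e–g–i–a, so G is not a forest; only forests have treewidth ≤ 1, hence tw(G) ≥ 2. Combining the bounds, tw(G) = 2.

Treewidth 2.
One such decomposition:
Bags: B1 = {a, b, h}  B2 = {a, d, h}  B3 = {a, d, f}  B4 = {a, c, f}  B5 = {a, c, e}  B6 = {a, e, g}  B7 = {a, g, i}
Tree: B1–B2, B2–B3, B3–B4, B4–B5, B5–B6, B6–B7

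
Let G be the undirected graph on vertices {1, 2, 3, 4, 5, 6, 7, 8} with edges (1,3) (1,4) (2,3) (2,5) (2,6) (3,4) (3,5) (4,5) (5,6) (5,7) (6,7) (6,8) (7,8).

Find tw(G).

A width-2 tree decomposition is:
Bags: B1 = {2, 5, 6}  B2 = {2, 3, 5}  B3 = {3, 4, 5}  B4 = {1, 3, 4}  B5 = {5, 6, 7}  B6 = {6, 7, 8}
Tree: B1–B2, B2–B3, B3–B4, B1–B5, B5–B6
Each bag holds 3 vertices, so the decomposition has width 2, which upper-bounds the treewidth. On the other hand G contains the 3-clique {6, 7, 8}. A clique must lie in a single bag of any decomposition, so no decomposition can have width below 2. Hence tw(G) = 2 exactly.

2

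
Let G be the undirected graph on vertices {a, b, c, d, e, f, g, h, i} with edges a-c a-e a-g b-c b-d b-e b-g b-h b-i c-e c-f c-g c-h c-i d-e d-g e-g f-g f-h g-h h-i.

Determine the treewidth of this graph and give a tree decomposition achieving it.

The largest bag has 4 vertices, giving width 3; this decomposition certifies tw(G) ≤ 3. For the lower bound, the 4 vertices {b, d, e, g} are pairwise adjacent, and any tree decomposition puts a clique entirely inside one bag — forcing width ≥ 3. The upper and lower bounds meet at 3, so that is the treewidth.

Treewidth 3.
One such decomposition:
Bags: B1 = {b, c, e, g}  B2 = {b, c, g, h}  B3 = {b, c, h, i}  B4 = {b, d, e, g}  B5 = {a, c, e, g}  B6 = {c, f, g, h}
Tree: B1–B2, B2–B3, B1–B4, B1–B5, B2–B6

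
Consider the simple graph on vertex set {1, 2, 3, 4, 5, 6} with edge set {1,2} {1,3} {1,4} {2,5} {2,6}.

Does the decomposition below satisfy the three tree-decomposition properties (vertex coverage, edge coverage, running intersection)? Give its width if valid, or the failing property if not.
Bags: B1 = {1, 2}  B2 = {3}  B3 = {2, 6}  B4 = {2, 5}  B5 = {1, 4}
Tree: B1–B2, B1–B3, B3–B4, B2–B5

A tree decomposition must satisfy three properties: every vertex lies in some bag; for every edge, both endpoints lie together in some bag; and for every vertex, the bags containing it form a connected subtree. Here edge (1,3) lies in no bag, so the decomposition is invalid.

No — edge (1,3) lies in no bag.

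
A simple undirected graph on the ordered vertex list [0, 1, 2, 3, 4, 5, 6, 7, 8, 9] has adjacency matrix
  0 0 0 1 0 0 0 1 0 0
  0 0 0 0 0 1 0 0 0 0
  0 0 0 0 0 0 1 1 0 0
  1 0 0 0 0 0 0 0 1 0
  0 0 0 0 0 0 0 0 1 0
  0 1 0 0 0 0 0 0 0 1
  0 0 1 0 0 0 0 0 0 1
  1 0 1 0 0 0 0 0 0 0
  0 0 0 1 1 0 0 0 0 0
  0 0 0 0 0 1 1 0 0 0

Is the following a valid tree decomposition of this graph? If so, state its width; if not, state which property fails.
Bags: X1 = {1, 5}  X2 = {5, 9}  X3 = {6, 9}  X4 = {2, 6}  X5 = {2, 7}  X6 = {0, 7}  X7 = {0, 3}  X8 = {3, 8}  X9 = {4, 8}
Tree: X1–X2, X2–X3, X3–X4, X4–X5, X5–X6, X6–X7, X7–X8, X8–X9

Checking the three conditions: (i) the bags cover all of {0, 1, 2, 3, 4, 5, 6, 7, 8, 9}; (ii) for each edge, some bag contains both endpoints; (iii) the bags containing any fixed vertex form a subtree. All hold, so the decomposition is valid with width 2 − 1 = 1.

Yes; width 1.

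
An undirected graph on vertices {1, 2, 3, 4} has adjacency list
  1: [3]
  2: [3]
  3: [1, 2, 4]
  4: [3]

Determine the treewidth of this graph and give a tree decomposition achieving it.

Every bag has size at most 2, so the width is 2 − 1 = 1 and tw(G) ≤ 1. Any graph with an edge has treewidth ≥ 1, and G has the edge 4–3. The upper and lower bounds meet at 1, so that is the treewidth.

Treewidth 1.
One such decomposition:
Bags: B1 = {3, 4}  B2 = {2, 3}  B3 = {1, 3}
Tree: B1–B2, B2–B3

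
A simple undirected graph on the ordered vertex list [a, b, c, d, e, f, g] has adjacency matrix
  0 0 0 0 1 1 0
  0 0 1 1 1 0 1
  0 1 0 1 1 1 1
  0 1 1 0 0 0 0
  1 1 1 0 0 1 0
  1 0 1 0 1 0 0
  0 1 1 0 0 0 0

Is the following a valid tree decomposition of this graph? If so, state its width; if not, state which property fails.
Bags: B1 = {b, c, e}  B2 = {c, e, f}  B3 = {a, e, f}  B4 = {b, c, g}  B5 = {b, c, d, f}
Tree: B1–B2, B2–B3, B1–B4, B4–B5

A tree decomposition must satisfy three properties: every vertex lies in some bag; for every edge, both endpoints lie together in some bag; and for every vertex, the bags containing it form a connected subtree. Here bags containing vertex f are not connected in the tree, so the decomposition is invalid.

No — bags containing vertex f are not connected in the tree.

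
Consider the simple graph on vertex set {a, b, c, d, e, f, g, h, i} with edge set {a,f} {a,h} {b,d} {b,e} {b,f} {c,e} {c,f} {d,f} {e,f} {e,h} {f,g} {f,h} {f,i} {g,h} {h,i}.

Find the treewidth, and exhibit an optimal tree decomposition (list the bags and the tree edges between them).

Treewidth 2.
Bags: B1 = {f, g, h}  B2 = {f, h, i}  B3 = {a, f, h}  B4 = {e, f, h}  B5 = {c, e, f}  B6 = {b, e, f}  B7 = {b, d, f}
Tree: B1–B2, B1–B3, B1–B4, B4–B5, B5–B6, B6–B7

Each bag holds 3 vertices, so the decomposition has width 2, which upper-bounds the treewidth. Conversely, {b, d, f} is a clique of size 3, and the vertices of any clique must share a bag in every tree decomposition; so some bag has ≥ 3 vertices and tw(G) ≥ 2. The upper and lower bounds meet at 2, so that is the treewidth.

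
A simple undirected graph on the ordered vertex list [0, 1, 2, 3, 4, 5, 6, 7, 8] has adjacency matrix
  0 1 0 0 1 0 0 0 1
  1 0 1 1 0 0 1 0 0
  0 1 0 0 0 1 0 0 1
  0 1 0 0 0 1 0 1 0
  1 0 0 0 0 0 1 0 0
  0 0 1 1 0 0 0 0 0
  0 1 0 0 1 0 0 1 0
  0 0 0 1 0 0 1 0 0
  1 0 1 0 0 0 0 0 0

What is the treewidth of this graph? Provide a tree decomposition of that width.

Each bag holds 4 vertices, so the decomposition has width 3, which upper-bounds the treewidth. For the lower bound: the 4 vertex sets {0,4,8}, {2}, {1}, {3,5,6,7} are disjoint, each induces a connected subgraph, and every pair is joined by at least one edge of G. Contracting each set to a single vertex therefore yields K_{4} as a minor, and since treewidth is minor-monotone, tw(G) ≥ tw(K_{4}) = 3. Hence tw(G) = 3 exactly.

Treewidth 3.
One optimal decomposition is:
Bags: B1 = {0, 2, 4, 8}  B2 = {0, 1, 2, 4}  B3 = {1, 2, 4, 6}  B4 = {1, 2, 5, 6}  B5 = {1, 3, 5, 6}  B6 = {3, 5, 6, 7}
Tree: B1–B2, B2–B3, B3–B4, B4–B5, B5–B6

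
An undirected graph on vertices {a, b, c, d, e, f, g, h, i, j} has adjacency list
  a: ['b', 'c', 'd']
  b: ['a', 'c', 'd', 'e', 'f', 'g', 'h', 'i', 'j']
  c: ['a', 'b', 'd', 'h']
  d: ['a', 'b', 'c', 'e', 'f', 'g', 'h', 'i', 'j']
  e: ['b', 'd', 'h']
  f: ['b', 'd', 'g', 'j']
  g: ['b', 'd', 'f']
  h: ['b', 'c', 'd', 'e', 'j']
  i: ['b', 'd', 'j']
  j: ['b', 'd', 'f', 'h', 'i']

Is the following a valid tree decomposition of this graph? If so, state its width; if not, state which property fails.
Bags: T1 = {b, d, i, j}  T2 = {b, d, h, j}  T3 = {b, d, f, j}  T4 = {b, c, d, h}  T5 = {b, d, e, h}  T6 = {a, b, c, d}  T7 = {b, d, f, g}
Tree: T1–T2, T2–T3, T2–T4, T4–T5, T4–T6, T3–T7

Checking the three conditions: (i) the bags cover all of {a, b, c, d, e, f, g, h, i, j}; (ii) for each edge, some bag contains both endpoints; (iii) the bags containing any fixed vertex form a subtree. All hold, so the decomposition is valid with width 4 − 1 = 3.

Yes; width 3.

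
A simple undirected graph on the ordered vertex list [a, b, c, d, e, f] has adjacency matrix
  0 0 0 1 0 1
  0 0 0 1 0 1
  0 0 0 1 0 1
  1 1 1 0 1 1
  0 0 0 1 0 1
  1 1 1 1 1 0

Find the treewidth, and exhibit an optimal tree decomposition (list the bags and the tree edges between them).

Treewidth 2.
One optimal decomposition is:
Bags: B1 = {c, d, f}  B2 = {d, e, f}  B3 = {b, d, f}  B4 = {a, d, f}
Tree: B1–B2, B1–B3, B1–B4

The largest bag has 3 vertices, giving width 2; this decomposition certifies tw(G) ≤ 2. On the other hand G contains the 3-clique {d, e, f}. A clique must lie in a single bag of any decomposition, so no decomposition can have width below 2. Combining the bounds, tw(G) = 2.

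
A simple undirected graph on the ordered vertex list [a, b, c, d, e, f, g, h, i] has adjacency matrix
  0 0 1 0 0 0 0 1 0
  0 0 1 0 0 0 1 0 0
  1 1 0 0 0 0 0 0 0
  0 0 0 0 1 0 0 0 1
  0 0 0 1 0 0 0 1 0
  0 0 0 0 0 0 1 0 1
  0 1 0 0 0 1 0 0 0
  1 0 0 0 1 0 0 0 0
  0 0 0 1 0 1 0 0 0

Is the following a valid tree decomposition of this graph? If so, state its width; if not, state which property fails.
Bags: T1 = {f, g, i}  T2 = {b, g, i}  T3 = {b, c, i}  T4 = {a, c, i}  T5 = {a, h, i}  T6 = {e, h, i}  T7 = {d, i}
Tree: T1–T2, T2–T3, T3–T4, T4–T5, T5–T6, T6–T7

A tree decomposition must satisfy three properties: every vertex lies in some bag; for every edge, both endpoints lie together in some bag; and for every vertex, the bags containing it form a connected subtree. Here edge (e,d) lies in no bag, so the decomposition is invalid.

No — edge (e,d) lies in no bag.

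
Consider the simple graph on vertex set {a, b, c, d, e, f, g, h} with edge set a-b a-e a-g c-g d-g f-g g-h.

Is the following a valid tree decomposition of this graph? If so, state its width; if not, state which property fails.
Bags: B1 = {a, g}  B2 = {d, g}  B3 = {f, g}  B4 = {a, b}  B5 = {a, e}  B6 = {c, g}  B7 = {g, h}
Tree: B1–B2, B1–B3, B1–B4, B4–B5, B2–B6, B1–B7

Checking the three conditions: (i) the bags cover all of {a, b, c, d, e, f, g, h}; (ii) for each edge, some bag contains both endpoints; (iii) the bags containing any fixed vertex form a subtree. All hold, so the decomposition is valid with width 2 − 1 = 1.

Yes; width 1.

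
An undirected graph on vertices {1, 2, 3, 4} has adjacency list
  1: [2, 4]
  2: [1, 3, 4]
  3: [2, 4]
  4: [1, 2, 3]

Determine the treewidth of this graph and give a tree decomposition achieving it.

Each bag holds 3 vertices, so the decomposition has width 2, which upper-bounds the treewidth. On the other hand G contains the 3-clique {1, 2, 4}. A clique must lie in a single bag of any decomposition, so no decomposition can have width below 2. Therefore the treewidth is 2.

Treewidth 2.
One such decomposition:
Bags: B1 = {1, 2, 4}  B2 = {2, 3, 4}
Tree: B1–B2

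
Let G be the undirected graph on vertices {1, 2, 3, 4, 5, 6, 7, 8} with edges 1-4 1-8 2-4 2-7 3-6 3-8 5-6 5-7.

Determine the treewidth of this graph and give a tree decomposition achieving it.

The largest bag has 3 vertices, giving width 2; this decomposition certifies tw(G) ≤ 2. For the lower bound, G contains the cycle 1–8–3–6–5–7–2–4–1, so G is not a forest; only forests have treewidth ≤ 1, hence tw(G) ≥ 2. Therefore the treewidth is 2.

Treewidth 2.
One such decomposition:
Bags: B1 = {1, 3, 8}  B2 = {1, 3, 6}  B3 = {1, 5, 6}  B4 = {1, 5, 7}  B5 = {1, 2, 7}  B6 = {1, 2, 4}
Tree: B1–B2, B2–B3, B3–B4, B4–B5, B5–B6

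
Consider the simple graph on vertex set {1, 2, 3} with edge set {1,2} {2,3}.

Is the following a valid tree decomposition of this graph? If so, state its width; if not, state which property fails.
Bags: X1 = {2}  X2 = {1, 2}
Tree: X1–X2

A tree decomposition must satisfy three properties: every vertex lies in some bag; for every edge, both endpoints lie together in some bag; and for every vertex, the bags containing it form a connected subtree. Here vertex 3 appears in no bag, so the decomposition is invalid.

No — vertex 3 appears in no bag.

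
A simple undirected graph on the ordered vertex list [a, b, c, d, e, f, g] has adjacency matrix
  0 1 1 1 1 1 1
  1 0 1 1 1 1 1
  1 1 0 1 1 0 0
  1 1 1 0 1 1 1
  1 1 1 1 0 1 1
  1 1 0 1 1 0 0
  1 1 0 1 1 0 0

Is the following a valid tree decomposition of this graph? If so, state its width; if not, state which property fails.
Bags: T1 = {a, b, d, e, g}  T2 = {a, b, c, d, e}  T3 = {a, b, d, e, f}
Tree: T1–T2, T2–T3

Vertex coverage: the bags together contain {a, b, c, d, e, f, g}, the full vertex set. Edge coverage: each edge of G has both endpoints in at least one bag. Running intersection: for every vertex, the bags containing it form a connected subtree. All three properties hold, so this is a valid tree decomposition of width max|bag| − 1 = 4, and hence tw(G) ≤ 4.

Yes; width 4.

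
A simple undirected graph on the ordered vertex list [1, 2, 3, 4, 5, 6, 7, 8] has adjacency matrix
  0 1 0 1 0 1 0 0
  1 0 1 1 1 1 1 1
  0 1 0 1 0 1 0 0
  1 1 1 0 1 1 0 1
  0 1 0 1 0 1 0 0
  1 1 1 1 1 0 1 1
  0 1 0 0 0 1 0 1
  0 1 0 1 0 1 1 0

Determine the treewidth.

A width-3 tree decomposition is:
Bags: B1 = {1, 2, 4, 6}  B2 = {2, 4, 6, 8}  B3 = {2, 3, 4, 6}  B4 = {2, 4, 5, 6}  B5 = {2, 6, 7, 8}
Tree: B1–B2, B2–B3, B3–B4, B2–B5
Every bag has size at most 4, so the width is 4 − 1 = 3 and tw(G) ≤ 3. On the other hand G contains the 4-clique {2, 4, 6, 8}. A clique must lie in a single bag of any decomposition, so no decomposition can have width below 3. Combining the bounds, tw(G) = 3.

3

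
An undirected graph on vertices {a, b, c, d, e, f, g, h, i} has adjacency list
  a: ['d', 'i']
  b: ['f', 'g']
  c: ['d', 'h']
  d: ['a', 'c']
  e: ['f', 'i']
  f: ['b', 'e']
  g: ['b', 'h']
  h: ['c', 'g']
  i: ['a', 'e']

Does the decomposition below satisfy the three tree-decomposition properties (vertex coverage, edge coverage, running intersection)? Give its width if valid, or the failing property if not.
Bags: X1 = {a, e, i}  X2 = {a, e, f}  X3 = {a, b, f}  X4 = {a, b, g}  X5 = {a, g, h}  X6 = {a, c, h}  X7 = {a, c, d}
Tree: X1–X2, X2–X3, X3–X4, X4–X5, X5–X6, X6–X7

Every vertex of G appears in some bag (union = {a, b, c, d, e, f, g, h, i}); every edge is covered by a bag; and for each vertex v the set of bags containing v is connected in the bag tree. The decomposition is therefore valid. The largest bag has 3 vertices, so the width is 2.

Yes; width 2.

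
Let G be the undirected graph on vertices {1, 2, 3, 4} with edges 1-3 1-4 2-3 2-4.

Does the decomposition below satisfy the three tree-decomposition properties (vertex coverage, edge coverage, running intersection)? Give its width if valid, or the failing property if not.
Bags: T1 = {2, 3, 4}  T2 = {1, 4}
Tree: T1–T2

A tree decomposition must satisfy three properties: every vertex lies in some bag; for every edge, both endpoints lie together in some bag; and for every vertex, the bags containing it form a connected subtree. Here edge (3,1) lies in no bag, so the decomposition is invalid.

No — edge (3,1) lies in no bag.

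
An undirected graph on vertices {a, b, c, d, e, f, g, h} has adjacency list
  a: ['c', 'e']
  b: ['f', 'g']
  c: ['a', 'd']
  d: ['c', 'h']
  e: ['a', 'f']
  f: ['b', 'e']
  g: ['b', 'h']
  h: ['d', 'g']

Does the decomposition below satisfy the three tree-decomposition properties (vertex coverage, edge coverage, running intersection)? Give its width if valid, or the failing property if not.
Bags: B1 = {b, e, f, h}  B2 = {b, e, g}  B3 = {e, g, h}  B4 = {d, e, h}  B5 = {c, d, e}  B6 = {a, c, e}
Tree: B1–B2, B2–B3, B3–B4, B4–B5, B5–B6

A tree decomposition must satisfy three properties: every vertex lies in some bag; for every edge, both endpoints lie together in some bag; and for every vertex, the bags containing it form a connected subtree. Here bags containing vertex h are not connected in the tree, so the decomposition is invalid.

No — bags containing vertex h are not connected in the tree.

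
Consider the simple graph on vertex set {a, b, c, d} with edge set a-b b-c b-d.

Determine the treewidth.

A width-1 tree decomposition is:
Bags: B1 = {b, d}  B2 = {a, b}  B3 = {b, c}
Tree: B1–B2, B2–B3
Each bag holds 2 vertices, so the decomposition has width 1, which upper-bounds the treewidth. Any graph with an edge has treewidth ≥ 1, and G has the edge d–b. The upper and lower bounds meet at 1, so that is the treewidth.

1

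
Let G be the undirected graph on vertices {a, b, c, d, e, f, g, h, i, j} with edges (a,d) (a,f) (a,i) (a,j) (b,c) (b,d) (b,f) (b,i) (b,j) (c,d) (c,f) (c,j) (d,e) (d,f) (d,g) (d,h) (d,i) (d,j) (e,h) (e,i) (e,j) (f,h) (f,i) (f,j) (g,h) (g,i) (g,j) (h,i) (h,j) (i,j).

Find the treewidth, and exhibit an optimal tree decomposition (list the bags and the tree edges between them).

Treewidth 4.
Bags: B1 = {b, d, f, i, j}  B2 = {a, d, f, i, j}  B3 = {d, f, h, i, j}  B4 = {d, g, h, i, j}  B5 = {d, e, h, i, j}  B6 = {b, c, d, f, j}
Tree: B1–B2, B1–B3, B3–B4, B3–B5, B1–B6

Each bag holds 5 vertices, so the decomposition has width 4, which upper-bounds the treewidth. For the lower bound, the 5 vertices {b, c, d, f, j} are pairwise adjacent, and any tree decomposition puts a clique entirely inside one bag — forcing width ≥ 4. The upper and lower bounds meet at 4, so that is the treewidth.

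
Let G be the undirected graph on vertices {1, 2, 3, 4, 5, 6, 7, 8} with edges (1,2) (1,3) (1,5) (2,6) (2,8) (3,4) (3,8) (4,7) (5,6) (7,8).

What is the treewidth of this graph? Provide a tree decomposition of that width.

The largest bag has 3 vertices, giving width 2; this decomposition certifies tw(G) ≤ 2. For the lower bound, G contains the cycle 7–4–3–8–7, so G is not a forest; only forests have treewidth ≤ 1, hence tw(G) ≥ 2. The upper and lower bounds meet at 2, so that is the treewidth.

Treewidth 2.
Bags: B1 = {4, 7, 8}  B2 = {3, 4, 8}  B3 = {2, 3, 8}  B4 = {1, 2, 3}  B5 = {1, 2, 6}  B6 = {1, 5, 6}
Tree: B1–B2, B2–B3, B3–B4, B4–B5, B5–B6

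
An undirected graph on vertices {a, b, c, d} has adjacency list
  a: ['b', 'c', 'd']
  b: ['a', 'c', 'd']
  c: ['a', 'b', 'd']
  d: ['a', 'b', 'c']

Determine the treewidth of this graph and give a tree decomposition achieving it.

Treewidth 3.
One such decomposition:
Bags: B1 = {a, b, c, d}
Tree: (single bag)

A single bag containing all 4 vertices is trivially a valid decomposition of width 3. Conversely, {a, b, c, d} is a clique of size 4, and the vertices of any clique must share a bag in every tree decomposition; so some bag has ≥ 4 vertices and tw(G) ≥ 3. Combining the bounds, tw(G) = 3.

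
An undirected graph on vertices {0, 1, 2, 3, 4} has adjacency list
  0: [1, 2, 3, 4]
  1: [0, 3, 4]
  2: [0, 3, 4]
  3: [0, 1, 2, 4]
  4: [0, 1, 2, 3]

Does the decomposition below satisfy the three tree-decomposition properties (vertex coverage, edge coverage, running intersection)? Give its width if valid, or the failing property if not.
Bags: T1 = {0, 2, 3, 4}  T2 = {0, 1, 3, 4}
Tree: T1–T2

Yes; width 3.

Vertex coverage: the bags together contain {0, 1, 2, 3, 4}, the full vertex set. Edge coverage: each edge of G has both endpoints in at least one bag. Running intersection: for every vertex, the bags containing it form a connected subtree. All three properties hold, so this is a valid tree decomposition of width max|bag| − 1 = 3, and hence tw(G) ≤ 3.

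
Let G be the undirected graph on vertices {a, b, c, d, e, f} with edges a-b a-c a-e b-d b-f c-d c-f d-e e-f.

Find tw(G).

3

A width-3 tree decomposition is:
Bags: B1 = {b, c, e, f}  B2 = {b, c, d, e}  B3 = {a, b, c, e}
Tree: B1–B2, B2–B3
Each bag holds 4 vertices, so the decomposition has width 3, which upper-bounds the treewidth. For the lower bound: the 4 vertex sets {c,f}, {d,e}, {b}, {a} are disjoint, each induces a connected subgraph, and every pair is joined by at least one edge of G. Contracting each set to a single vertex therefore yields K_{4} as a minor, and since treewidth is minor-monotone, tw(G) ≥ tw(K_{4}) = 3. Hence tw(G) = 3 exactly.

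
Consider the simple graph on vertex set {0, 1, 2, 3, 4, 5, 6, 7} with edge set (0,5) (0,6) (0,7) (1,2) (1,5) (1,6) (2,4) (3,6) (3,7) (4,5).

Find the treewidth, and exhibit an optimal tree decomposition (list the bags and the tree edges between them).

Every bag has size at most 3, so the width is 3 − 1 = 2 and tw(G) ≤ 2. For the lower bound, G contains the cycle 3–7–0–6–3, so G is not a forest; only forests have treewidth ≤ 1, hence tw(G) ≥ 2. Hence tw(G) = 2 exactly.

Treewidth 2.
One such decomposition:
Bags: B1 = {3, 6, 7}  B2 = {0, 6, 7}  B3 = {0, 1, 6}  B4 = {0, 1, 5}  B5 = {1, 2, 5}  B6 = {2, 4, 5}
Tree: B1–B2, B2–B3, B3–B4, B4–B5, B5–B6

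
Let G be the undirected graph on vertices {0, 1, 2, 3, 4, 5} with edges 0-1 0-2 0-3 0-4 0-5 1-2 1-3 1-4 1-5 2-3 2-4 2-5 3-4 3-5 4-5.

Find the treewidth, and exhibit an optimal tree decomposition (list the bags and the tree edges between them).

Treewidth 5.
Bags: B1 = {0, 1, 2, 3, 4, 5}
Tree: (single bag)

With just one bag of size 6, the width is 6 − 1 = 5, so tw(G) ≤ 5. On the other hand G contains the 6-clique {0, 1, 2, 3, 4, 5}. A clique must lie in a single bag of any decomposition, so no decomposition can have width below 5. The upper and lower bounds meet at 5, so that is the treewidth.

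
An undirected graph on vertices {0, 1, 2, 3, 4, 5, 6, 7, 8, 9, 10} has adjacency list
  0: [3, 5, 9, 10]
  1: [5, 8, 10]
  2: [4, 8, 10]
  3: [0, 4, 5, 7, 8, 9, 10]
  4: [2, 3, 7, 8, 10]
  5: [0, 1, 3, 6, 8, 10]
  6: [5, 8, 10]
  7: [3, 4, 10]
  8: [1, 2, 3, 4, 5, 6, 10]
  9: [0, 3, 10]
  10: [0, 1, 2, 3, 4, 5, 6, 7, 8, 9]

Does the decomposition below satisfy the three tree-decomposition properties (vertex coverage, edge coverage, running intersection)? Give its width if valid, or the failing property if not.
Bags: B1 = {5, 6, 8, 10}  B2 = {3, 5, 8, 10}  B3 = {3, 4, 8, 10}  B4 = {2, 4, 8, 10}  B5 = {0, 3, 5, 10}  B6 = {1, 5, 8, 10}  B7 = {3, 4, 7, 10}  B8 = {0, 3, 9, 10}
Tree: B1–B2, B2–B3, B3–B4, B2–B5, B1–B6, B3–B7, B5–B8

Yes; width 3.

Vertex coverage: the bags together contain {0, 1, 2, 3, 4, 5, 6, 7, 8, 9, 10}, the full vertex set. Edge coverage: each edge of G has both endpoints in at least one bag. Running intersection: for every vertex, the bags containing it form a connected subtree. All three properties hold, so this is a valid tree decomposition of width max|bag| − 1 = 3, and hence tw(G) ≤ 3.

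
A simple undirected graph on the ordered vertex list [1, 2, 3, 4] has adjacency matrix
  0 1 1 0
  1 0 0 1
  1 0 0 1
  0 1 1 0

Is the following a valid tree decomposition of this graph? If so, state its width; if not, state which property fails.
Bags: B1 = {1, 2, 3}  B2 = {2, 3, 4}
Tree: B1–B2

Checking the three conditions: (i) the bags cover all of {1, 2, 3, 4}; (ii) for each edge, some bag contains both endpoints; (iii) the bags containing any fixed vertex form a subtree. All hold, so the decomposition is valid with width 3 − 1 = 2.

Yes; width 2.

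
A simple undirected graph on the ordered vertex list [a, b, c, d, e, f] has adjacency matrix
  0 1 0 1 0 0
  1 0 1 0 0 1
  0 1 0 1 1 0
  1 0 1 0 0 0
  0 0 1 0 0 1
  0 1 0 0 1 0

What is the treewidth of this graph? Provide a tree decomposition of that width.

Each bag holds 3 vertices, so the decomposition has width 2, which upper-bounds the treewidth. The edges a–d–c–b–a form a cycle, so G is not a tree and its treewidth is at least 2. Hence tw(G) = 2 exactly.

Treewidth 2.
One optimal decomposition is:
Bags: B1 = {a, b, d}  B2 = {b, c, d}  B3 = {b, c, f}  B4 = {c, e, f}
Tree: B1–B2, B2–B3, B3–B4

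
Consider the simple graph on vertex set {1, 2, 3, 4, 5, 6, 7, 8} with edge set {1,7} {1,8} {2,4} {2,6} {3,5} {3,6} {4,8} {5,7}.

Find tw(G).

A width-2 tree decomposition is:
Bags: B1 = {1, 4, 8}  B2 = {1, 4, 7}  B3 = {4, 5, 7}  B4 = {3, 4, 5}  B5 = {3, 4, 6}  B6 = {2, 4, 6}
Tree: B1–B2, B2–B3, B3–B4, B4–B5, B5–B6
Every bag has size at most 3, so the width is 3 − 1 = 2 and tw(G) ≤ 2. The edges 4–8–1–7–5–3–6–2–4 form a cycle, so G is not a tree and its treewidth is at least 2. The upper and lower bounds meet at 2, so that is the treewidth.

2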